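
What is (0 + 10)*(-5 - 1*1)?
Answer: -60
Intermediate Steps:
(0 + 10)*(-5 - 1*1) = 10*(-5 - 1) = 10*(-6) = -60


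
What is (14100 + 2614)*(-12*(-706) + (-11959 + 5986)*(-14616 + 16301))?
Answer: -168076535562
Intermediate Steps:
(14100 + 2614)*(-12*(-706) + (-11959 + 5986)*(-14616 + 16301)) = 16714*(8472 - 5973*1685) = 16714*(8472 - 10064505) = 16714*(-10056033) = -168076535562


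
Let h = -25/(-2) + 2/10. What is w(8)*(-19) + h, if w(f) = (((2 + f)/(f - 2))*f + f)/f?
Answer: -1139/30 ≈ -37.967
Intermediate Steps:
h = 127/10 (h = -25*(-½) + 2*(⅒) = 25/2 + ⅕ = 127/10 ≈ 12.700)
w(f) = (f + f*(2 + f)/(-2 + f))/f (w(f) = (((2 + f)/(-2 + f))*f + f)/f = (f*(2 + f)/(-2 + f) + f)/f = (f + f*(2 + f)/(-2 + f))/f)
w(8)*(-19) + h = (2*8/(-2 + 8))*(-19) + 127/10 = (2*8/6)*(-19) + 127/10 = (2*8*(⅙))*(-19) + 127/10 = (8/3)*(-19) + 127/10 = -152/3 + 127/10 = -1139/30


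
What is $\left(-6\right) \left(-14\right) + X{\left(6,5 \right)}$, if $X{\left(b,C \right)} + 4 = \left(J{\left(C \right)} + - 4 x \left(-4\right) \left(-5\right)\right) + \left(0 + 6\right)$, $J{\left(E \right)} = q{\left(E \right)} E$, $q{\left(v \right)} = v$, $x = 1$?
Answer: $31$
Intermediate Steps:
$J{\left(E \right)} = E^{2}$ ($J{\left(E \right)} = E E = E^{2}$)
$X{\left(b,C \right)} = -78 + C^{2}$ ($X{\left(b,C \right)} = -4 + \left(\left(C^{2} + \left(-4\right) 1 \left(-4\right) \left(-5\right)\right) + \left(0 + 6\right)\right) = -4 + \left(\left(C^{2} + \left(-4\right) \left(-4\right) \left(-5\right)\right) + 6\right) = -4 + \left(\left(C^{2} + 16 \left(-5\right)\right) + 6\right) = -4 + \left(\left(C^{2} - 80\right) + 6\right) = -4 + \left(\left(-80 + C^{2}\right) + 6\right) = -4 + \left(-74 + C^{2}\right) = -78 + C^{2}$)
$\left(-6\right) \left(-14\right) + X{\left(6,5 \right)} = \left(-6\right) \left(-14\right) - \left(78 - 5^{2}\right) = 84 + \left(-78 + 25\right) = 84 - 53 = 31$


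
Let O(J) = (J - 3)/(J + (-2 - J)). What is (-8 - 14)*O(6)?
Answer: 33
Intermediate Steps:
O(J) = 3/2 - J/2 (O(J) = (-3 + J)/(-2) = (-3 + J)*(-½) = 3/2 - J/2)
(-8 - 14)*O(6) = (-8 - 14)*(3/2 - ½*6) = -22*(3/2 - 3) = -22*(-3/2) = 33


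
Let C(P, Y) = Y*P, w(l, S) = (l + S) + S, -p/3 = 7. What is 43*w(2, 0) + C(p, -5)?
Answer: 191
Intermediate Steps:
p = -21 (p = -3*7 = -21)
w(l, S) = l + 2*S (w(l, S) = (S + l) + S = l + 2*S)
C(P, Y) = P*Y
43*w(2, 0) + C(p, -5) = 43*(2 + 2*0) - 21*(-5) = 43*(2 + 0) + 105 = 43*2 + 105 = 86 + 105 = 191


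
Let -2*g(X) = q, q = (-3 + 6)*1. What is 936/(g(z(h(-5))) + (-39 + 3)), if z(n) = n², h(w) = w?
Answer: -624/25 ≈ -24.960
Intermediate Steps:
q = 3 (q = 3*1 = 3)
g(X) = -3/2 (g(X) = -½*3 = -3/2)
936/(g(z(h(-5))) + (-39 + 3)) = 936/(-3/2 + (-39 + 3)) = 936/(-3/2 - 36) = 936/(-75/2) = 936*(-2/75) = -624/25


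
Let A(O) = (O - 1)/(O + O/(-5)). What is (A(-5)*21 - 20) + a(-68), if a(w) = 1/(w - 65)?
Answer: 3057/266 ≈ 11.492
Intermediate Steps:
a(w) = 1/(-65 + w)
A(O) = 5*(-1 + O)/(4*O) (A(O) = (-1 + O)/(O + O*(-⅕)) = (-1 + O)/(O - O/5) = (-1 + O)/((4*O/5)) = (-1 + O)*(5/(4*O)) = 5*(-1 + O)/(4*O))
(A(-5)*21 - 20) + a(-68) = (((5/4)*(-1 - 5)/(-5))*21 - 20) + 1/(-65 - 68) = (((5/4)*(-⅕)*(-6))*21 - 20) + 1/(-133) = ((3/2)*21 - 20) - 1/133 = (63/2 - 20) - 1/133 = 23/2 - 1/133 = 3057/266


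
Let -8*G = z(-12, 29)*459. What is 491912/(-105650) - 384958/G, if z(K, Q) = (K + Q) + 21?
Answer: 79196643124/460686825 ≈ 171.91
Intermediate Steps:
z(K, Q) = 21 + K + Q
G = -8721/4 (G = -(21 - 12 + 29)*459/8 = -19*459/4 = -⅛*17442 = -8721/4 ≈ -2180.3)
491912/(-105650) - 384958/G = 491912/(-105650) - 384958/(-8721/4) = 491912*(-1/105650) - 384958*(-4/8721) = -245956/52825 + 1539832/8721 = 79196643124/460686825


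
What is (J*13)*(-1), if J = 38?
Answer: -494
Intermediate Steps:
(J*13)*(-1) = (38*13)*(-1) = 494*(-1) = -494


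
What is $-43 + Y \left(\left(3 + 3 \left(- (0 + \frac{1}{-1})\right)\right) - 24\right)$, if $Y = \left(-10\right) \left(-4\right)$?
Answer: $-763$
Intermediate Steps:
$Y = 40$
$-43 + Y \left(\left(3 + 3 \left(- (0 + \frac{1}{-1})\right)\right) - 24\right) = -43 + 40 \left(\left(3 + 3 \left(- (0 + \frac{1}{-1})\right)\right) - 24\right) = -43 + 40 \left(\left(3 + 3 \left(- (0 - 1)\right)\right) - 24\right) = -43 + 40 \left(\left(3 + 3 \left(\left(-1\right) \left(-1\right)\right)\right) - 24\right) = -43 + 40 \left(\left(3 + 3 \cdot 1\right) - 24\right) = -43 + 40 \left(\left(3 + 3\right) - 24\right) = -43 + 40 \left(6 - 24\right) = -43 + 40 \left(-18\right) = -43 - 720 = -763$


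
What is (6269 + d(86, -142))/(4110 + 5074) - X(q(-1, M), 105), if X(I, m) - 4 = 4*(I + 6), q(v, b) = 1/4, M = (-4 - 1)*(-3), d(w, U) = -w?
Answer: -260153/9184 ≈ -28.327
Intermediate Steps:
M = 15 (M = -5*(-3) = 15)
q(v, b) = ¼
X(I, m) = 28 + 4*I (X(I, m) = 4 + 4*(I + 6) = 4 + 4*(6 + I) = 4 + (24 + 4*I) = 28 + 4*I)
(6269 + d(86, -142))/(4110 + 5074) - X(q(-1, M), 105) = (6269 - 1*86)/(4110 + 5074) - (28 + 4*(¼)) = (6269 - 86)/9184 - (28 + 1) = 6183*(1/9184) - 1*29 = 6183/9184 - 29 = -260153/9184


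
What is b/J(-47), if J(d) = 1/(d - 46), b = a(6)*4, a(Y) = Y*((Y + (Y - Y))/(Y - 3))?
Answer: -4464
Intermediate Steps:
a(Y) = Y²/(-3 + Y) (a(Y) = Y*((Y + 0)/(-3 + Y)) = Y*(Y/(-3 + Y)) = Y²/(-3 + Y))
b = 48 (b = (6²/(-3 + 6))*4 = (36/3)*4 = (36*(⅓))*4 = 12*4 = 48)
J(d) = 1/(-46 + d)
b/J(-47) = 48/(1/(-46 - 47)) = 48/(1/(-93)) = 48/(-1/93) = 48*(-93) = -4464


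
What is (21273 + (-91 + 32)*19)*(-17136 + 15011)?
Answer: -42823000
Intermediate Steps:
(21273 + (-91 + 32)*19)*(-17136 + 15011) = (21273 - 59*19)*(-2125) = (21273 - 1121)*(-2125) = 20152*(-2125) = -42823000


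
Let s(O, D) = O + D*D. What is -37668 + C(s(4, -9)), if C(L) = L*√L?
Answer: -37668 + 85*√85 ≈ -36884.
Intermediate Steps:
s(O, D) = O + D²
C(L) = L^(3/2)
-37668 + C(s(4, -9)) = -37668 + (4 + (-9)²)^(3/2) = -37668 + (4 + 81)^(3/2) = -37668 + 85^(3/2) = -37668 + 85*√85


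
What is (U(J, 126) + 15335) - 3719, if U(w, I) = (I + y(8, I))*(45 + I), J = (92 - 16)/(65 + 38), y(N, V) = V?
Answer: 54708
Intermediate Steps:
J = 76/103 ≈ 0.73786
U(w, I) = 2*I*(45 + I) (U(w, I) = (I + I)*(45 + I) = (2*I)*(45 + I) = 2*I*(45 + I))
(U(J, 126) + 15335) - 3719 = (2*126*(45 + 126) + 15335) - 3719 = (2*126*171 + 15335) - 3719 = (43092 + 15335) - 3719 = 58427 - 3719 = 54708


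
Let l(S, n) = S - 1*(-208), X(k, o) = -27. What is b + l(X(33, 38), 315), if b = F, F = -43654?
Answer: -43473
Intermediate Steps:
l(S, n) = 208 + S (l(S, n) = S + 208 = 208 + S)
b = -43654
b + l(X(33, 38), 315) = -43654 + (208 - 27) = -43654 + 181 = -43473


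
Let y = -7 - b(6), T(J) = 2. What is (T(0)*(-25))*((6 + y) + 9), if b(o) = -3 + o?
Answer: -250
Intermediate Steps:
y = -10 (y = -7 - (-3 + 6) = -7 - 1*3 = -7 - 3 = -10)
(T(0)*(-25))*((6 + y) + 9) = (2*(-25))*((6 - 10) + 9) = -50*(-4 + 9) = -50*5 = -250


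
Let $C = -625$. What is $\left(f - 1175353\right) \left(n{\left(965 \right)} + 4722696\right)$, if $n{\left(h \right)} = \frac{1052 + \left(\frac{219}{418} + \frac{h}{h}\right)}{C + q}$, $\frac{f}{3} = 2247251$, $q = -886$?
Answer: $\frac{8301853947486372000}{315799} \approx 2.6288 \cdot 10^{13}$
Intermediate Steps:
$f = 6741753$ ($f = 3 \cdot 2247251 = 6741753$)
$n{\left(h \right)} = - \frac{440373}{631598}$ ($n{\left(h \right)} = \frac{1052 + \left(\frac{219}{418} + \frac{h}{h}\right)}{-625 - 886} = \frac{1052 + \left(219 \cdot \frac{1}{418} + 1\right)}{-1511} = \left(1052 + \left(\frac{219}{418} + 1\right)\right) \left(- \frac{1}{1511}\right) = \left(1052 + \frac{637}{418}\right) \left(- \frac{1}{1511}\right) = \frac{440373}{418} \left(- \frac{1}{1511}\right) = - \frac{440373}{631598}$)
$\left(f - 1175353\right) \left(n{\left(965 \right)} + 4722696\right) = \left(6741753 - 1175353\right) \left(- \frac{440373}{631598} + 4722696\right) = 5566400 \cdot \frac{2982844907835}{631598} = \frac{8301853947486372000}{315799}$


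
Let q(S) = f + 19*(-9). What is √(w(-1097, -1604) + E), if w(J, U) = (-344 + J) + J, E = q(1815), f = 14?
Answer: 7*I*√55 ≈ 51.913*I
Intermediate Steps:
q(S) = -157 (q(S) = 14 + 19*(-9) = 14 - 171 = -157)
E = -157
w(J, U) = -344 + 2*J
√(w(-1097, -1604) + E) = √((-344 + 2*(-1097)) - 157) = √((-344 - 2194) - 157) = √(-2538 - 157) = √(-2695) = 7*I*√55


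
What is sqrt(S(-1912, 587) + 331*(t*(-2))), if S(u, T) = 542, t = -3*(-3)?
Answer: 2*I*sqrt(1354) ≈ 73.594*I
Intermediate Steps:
t = 9
sqrt(S(-1912, 587) + 331*(t*(-2))) = sqrt(542 + 331*(9*(-2))) = sqrt(542 + 331*(-18)) = sqrt(542 - 5958) = sqrt(-5416) = 2*I*sqrt(1354)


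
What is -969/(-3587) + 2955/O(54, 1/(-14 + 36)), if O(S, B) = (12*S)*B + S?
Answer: 2303627/64566 ≈ 35.679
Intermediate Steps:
O(S, B) = S + 12*B*S (O(S, B) = 12*B*S + S = S + 12*B*S)
-969/(-3587) + 2955/O(54, 1/(-14 + 36)) = -969/(-3587) + 2955/((54*(1 + 12/(-14 + 36)))) = -969*(-1/3587) + 2955/((54*(1 + 12/22))) = 57/211 + 2955/((54*(1 + 12*(1/22)))) = 57/211 + 2955/((54*(1 + 6/11))) = 57/211 + 2955/((54*(17/11))) = 57/211 + 2955/(918/11) = 57/211 + 2955*(11/918) = 57/211 + 10835/306 = 2303627/64566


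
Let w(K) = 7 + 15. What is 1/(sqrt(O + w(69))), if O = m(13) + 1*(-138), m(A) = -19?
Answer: -I*sqrt(15)/45 ≈ -0.086066*I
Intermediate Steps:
w(K) = 22
O = -157 (O = -19 + 1*(-138) = -19 - 138 = -157)
1/(sqrt(O + w(69))) = 1/(sqrt(-157 + 22)) = 1/(sqrt(-135)) = 1/(3*I*sqrt(15)) = -I*sqrt(15)/45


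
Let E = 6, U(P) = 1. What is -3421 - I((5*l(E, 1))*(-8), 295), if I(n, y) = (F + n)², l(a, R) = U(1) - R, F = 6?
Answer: -3457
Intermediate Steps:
l(a, R) = 1 - R
I(n, y) = (6 + n)²
-3421 - I((5*l(E, 1))*(-8), 295) = -3421 - (6 + (5*(1 - 1*1))*(-8))² = -3421 - (6 + (5*(1 - 1))*(-8))² = -3421 - (6 + (5*0)*(-8))² = -3421 - (6 + 0*(-8))² = -3421 - (6 + 0)² = -3421 - 1*6² = -3421 - 1*36 = -3421 - 36 = -3457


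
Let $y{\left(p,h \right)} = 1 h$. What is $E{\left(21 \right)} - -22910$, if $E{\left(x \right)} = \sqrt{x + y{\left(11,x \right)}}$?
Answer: $22910 + \sqrt{42} \approx 22916.0$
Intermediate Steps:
$y{\left(p,h \right)} = h$
$E{\left(x \right)} = \sqrt{2} \sqrt{x}$ ($E{\left(x \right)} = \sqrt{x + x} = \sqrt{2 x} = \sqrt{2} \sqrt{x}$)
$E{\left(21 \right)} - -22910 = \sqrt{2} \sqrt{21} - -22910 = \sqrt{42} + 22910 = 22910 + \sqrt{42}$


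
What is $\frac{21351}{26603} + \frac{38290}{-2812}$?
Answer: $- \frac{12953917}{1010914} \approx -12.814$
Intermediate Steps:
$\frac{21351}{26603} + \frac{38290}{-2812} = 21351 \cdot \frac{1}{26603} + 38290 \left(- \frac{1}{2812}\right) = \frac{21351}{26603} - \frac{19145}{1406} = - \frac{12953917}{1010914}$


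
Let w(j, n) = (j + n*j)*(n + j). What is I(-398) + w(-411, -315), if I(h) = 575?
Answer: -93692629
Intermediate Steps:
w(j, n) = (j + n)*(j + j*n) (w(j, n) = (j + j*n)*(j + n) = (j + n)*(j + j*n))
I(-398) + w(-411, -315) = 575 - 411*(-411 - 315 + (-315)² - 411*(-315)) = 575 - 411*(-411 - 315 + 99225 + 129465) = 575 - 411*227964 = 575 - 93693204 = -93692629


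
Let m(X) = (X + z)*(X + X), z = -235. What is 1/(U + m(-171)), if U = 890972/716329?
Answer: 716329/99464605280 ≈ 7.2018e-6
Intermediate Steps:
m(X) = 2*X*(-235 + X) (m(X) = (X - 235)*(X + X) = (-235 + X)*(2*X) = 2*X*(-235 + X))
U = 890972/716329 (U = 890972*(1/716329) = 890972/716329 ≈ 1.2438)
1/(U + m(-171)) = 1/(890972/716329 + 2*(-171)*(-235 - 171)) = 1/(890972/716329 + 2*(-171)*(-406)) = 1/(890972/716329 + 138852) = 1/(99464605280/716329) = 716329/99464605280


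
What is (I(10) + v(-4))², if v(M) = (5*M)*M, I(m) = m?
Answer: 8100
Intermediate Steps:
v(M) = 5*M²
(I(10) + v(-4))² = (10 + 5*(-4)²)² = (10 + 5*16)² = (10 + 80)² = 90² = 8100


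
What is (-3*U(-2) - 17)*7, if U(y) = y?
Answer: -77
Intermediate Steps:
(-3*U(-2) - 17)*7 = (-3*(-2) - 17)*7 = (6 - 17)*7 = -11*7 = -77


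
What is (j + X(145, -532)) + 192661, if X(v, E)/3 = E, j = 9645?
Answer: 200710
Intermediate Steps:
X(v, E) = 3*E
(j + X(145, -532)) + 192661 = (9645 + 3*(-532)) + 192661 = (9645 - 1596) + 192661 = 8049 + 192661 = 200710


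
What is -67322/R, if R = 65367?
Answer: -67322/65367 ≈ -1.0299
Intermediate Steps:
-67322/R = -67322/65367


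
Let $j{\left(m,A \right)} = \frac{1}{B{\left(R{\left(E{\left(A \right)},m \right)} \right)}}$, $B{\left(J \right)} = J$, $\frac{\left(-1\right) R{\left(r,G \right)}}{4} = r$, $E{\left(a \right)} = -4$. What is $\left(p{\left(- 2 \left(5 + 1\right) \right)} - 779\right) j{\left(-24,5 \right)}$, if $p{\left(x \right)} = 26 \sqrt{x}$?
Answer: $- \frac{779}{16} + \frac{13 i \sqrt{3}}{4} \approx -48.688 + 5.6292 i$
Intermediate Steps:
$R{\left(r,G \right)} = - 4 r$
$j{\left(m,A \right)} = \frac{1}{16}$ ($j{\left(m,A \right)} = \frac{1}{\left(-4\right) \left(-4\right)} = \frac{1}{16}$)
$\left(p{\left(- 2 \left(5 + 1\right) \right)} - 779\right) j{\left(-24,5 \right)} = \left(26 \sqrt{- 2 \left(5 + 1\right)} - 779\right) \frac{1}{16} = \left(26 \sqrt{\left(-2\right) 6} - 779\right) \frac{1}{16} = \left(26 \sqrt{-12} - 779\right) \frac{1}{16} = \left(26 \cdot 2 i \sqrt{3} - 779\right) \frac{1}{16} = \left(52 i \sqrt{3} - 779\right) \frac{1}{16} = \left(-779 + 52 i \sqrt{3}\right) \frac{1}{16} = - \frac{779}{16} + \frac{13 i \sqrt{3}}{4}$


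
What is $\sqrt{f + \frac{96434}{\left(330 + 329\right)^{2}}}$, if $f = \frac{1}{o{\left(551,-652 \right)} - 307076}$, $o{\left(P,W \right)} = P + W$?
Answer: $\frac{\sqrt{9099157940298049}}{202429643} \approx 0.47122$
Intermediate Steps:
$f = - \frac{1}{307177}$ ($f = \frac{1}{\left(551 - 652\right) - 307076} = \frac{1}{-101 - 307076} = \frac{1}{-307177} = - \frac{1}{307177} \approx -3.2555 \cdot 10^{-6}$)
$\sqrt{f + \frac{96434}{\left(330 + 329\right)^{2}}} = \sqrt{- \frac{1}{307177} + \frac{96434}{\left(330 + 329\right)^{2}}} = \sqrt{- \frac{1}{307177} + \frac{96434}{659^{2}}} = \sqrt{- \frac{1}{307177} + \frac{96434}{434281}} = \sqrt{\frac{29621872537}{133401134737}} = \frac{\sqrt{9099157940298049}}{202429643}$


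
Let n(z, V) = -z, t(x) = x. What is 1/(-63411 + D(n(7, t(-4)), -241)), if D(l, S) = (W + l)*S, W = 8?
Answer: -1/63652 ≈ -1.5710e-5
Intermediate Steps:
D(l, S) = S*(8 + l) (D(l, S) = (8 + l)*S = S*(8 + l))
1/(-63411 + D(n(7, t(-4)), -241)) = 1/(-63411 - 241*(8 - 1*7)) = 1/(-63411 - 241*(8 - 7)) = 1/(-63411 - 241*1) = 1/(-63411 - 241) = 1/(-63652) = -1/63652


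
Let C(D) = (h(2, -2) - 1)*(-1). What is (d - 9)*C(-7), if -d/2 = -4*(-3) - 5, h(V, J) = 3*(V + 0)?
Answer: 115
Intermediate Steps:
h(V, J) = 3*V
C(D) = -5 (C(D) = (3*2 - 1)*(-1) = (6 - 1)*(-1) = 5*(-1) = -5)
d = -14 (d = -2*(-4*(-3) - 5) = -2*(12 - 5) = -2*7 = -14)
(d - 9)*C(-7) = (-14 - 9)*(-5) = -23*(-5) = 115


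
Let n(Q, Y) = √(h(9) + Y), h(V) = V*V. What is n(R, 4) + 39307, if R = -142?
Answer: 39307 + √85 ≈ 39316.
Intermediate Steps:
h(V) = V²
n(Q, Y) = √(81 + Y) (n(Q, Y) = √(9² + Y) = √(81 + Y))
n(R, 4) + 39307 = √(81 + 4) + 39307 = √85 + 39307 = 39307 + √85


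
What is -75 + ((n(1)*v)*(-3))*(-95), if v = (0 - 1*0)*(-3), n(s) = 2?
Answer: -75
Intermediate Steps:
v = 0 (v = (0 + 0)*(-3) = 0*(-3) = 0)
-75 + ((n(1)*v)*(-3))*(-95) = -75 + ((2*0)*(-3))*(-95) = -75 + (0*(-3))*(-95) = -75 + 0*(-95) = -75 + 0 = -75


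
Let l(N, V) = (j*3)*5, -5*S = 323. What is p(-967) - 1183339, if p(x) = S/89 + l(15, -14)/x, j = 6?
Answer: -509208874176/430315 ≈ -1.1833e+6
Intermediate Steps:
S = -323/5 (S = -1/5*323 = -323/5 ≈ -64.600)
l(N, V) = 90 (l(N, V) = (6*3)*5 = 18*5 = 90)
p(x) = -323/445 + 90/x (p(x) = -323/5/89 + 90/x = -323/5*1/89 + 90/x = -323/445 + 90/x)
p(-967) - 1183339 = (-323/445 + 90/(-967)) - 1183339 = (-323/445 + 90*(-1/967)) - 1183339 = (-323/445 - 90/967) - 1183339 = -352391/430315 - 1183339 = -509208874176/430315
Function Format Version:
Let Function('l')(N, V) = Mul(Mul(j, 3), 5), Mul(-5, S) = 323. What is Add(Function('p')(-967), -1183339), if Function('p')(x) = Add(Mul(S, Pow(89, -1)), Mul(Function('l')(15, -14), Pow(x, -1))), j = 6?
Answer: Rational(-509208874176, 430315) ≈ -1.1833e+6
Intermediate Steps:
S = Rational(-323, 5) (S = Mul(Rational(-1, 5), 323) = Rational(-323, 5) ≈ -64.600)
Function('l')(N, V) = 90 (Function('l')(N, V) = Mul(Mul(6, 3), 5) = Mul(18, 5) = 90)
Function('p')(x) = Add(Rational(-323, 445), Mul(90, Pow(x, -1))) (Function('p')(x) = Add(Mul(Rational(-323, 5), Pow(89, -1)), Mul(90, Pow(x, -1))) = Add(Mul(Rational(-323, 5), Rational(1, 89)), Mul(90, Pow(x, -1))) = Add(Rational(-323, 445), Mul(90, Pow(x, -1))))
Add(Function('p')(-967), -1183339) = Add(Add(Rational(-323, 445), Mul(90, Pow(-967, -1))), -1183339) = Add(Add(Rational(-323, 445), Mul(90, Rational(-1, 967))), -1183339) = Add(Add(Rational(-323, 445), Rational(-90, 967)), -1183339) = Add(Rational(-352391, 430315), -1183339) = Rational(-509208874176, 430315)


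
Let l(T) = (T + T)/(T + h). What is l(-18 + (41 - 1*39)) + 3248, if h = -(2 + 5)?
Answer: 74736/23 ≈ 3249.4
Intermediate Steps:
h = -7 (h = -1*7 = -7)
l(T) = 2*T/(-7 + T) (l(T) = (T + T)/(T - 7) = (2*T)/(-7 + T) = 2*T/(-7 + T))
l(-18 + (41 - 1*39)) + 3248 = 2*(-18 + (41 - 1*39))/(-7 + (-18 + (41 - 1*39))) + 3248 = 2*(-18 + (41 - 39))/(-7 + (-18 + (41 - 39))) + 3248 = 2*(-18 + 2)/(-7 + (-18 + 2)) + 3248 = 2*(-16)/(-7 - 16) + 3248 = 2*(-16)/(-23) + 3248 = 2*(-16)*(-1/23) + 3248 = 32/23 + 3248 = 74736/23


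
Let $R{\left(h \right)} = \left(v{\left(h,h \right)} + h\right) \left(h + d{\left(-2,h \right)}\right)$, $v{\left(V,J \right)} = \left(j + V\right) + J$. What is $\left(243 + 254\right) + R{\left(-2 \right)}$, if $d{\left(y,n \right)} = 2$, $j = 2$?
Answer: $497$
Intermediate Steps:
$v{\left(V,J \right)} = 2 + J + V$ ($v{\left(V,J \right)} = \left(2 + V\right) + J = 2 + J + V$)
$R{\left(h \right)} = \left(2 + h\right) \left(2 + 3 h\right)$ ($R{\left(h \right)} = \left(\left(2 + h + h\right) + h\right) \left(h + 2\right) = \left(\left(2 + 2 h\right) + h\right) \left(2 + h\right) = \left(2 + 3 h\right) \left(2 + h\right) = \left(2 + h\right) \left(2 + 3 h\right)$)
$\left(243 + 254\right) + R{\left(-2 \right)} = \left(243 + 254\right) + \left(4 + 3 \left(-2\right)^{2} + 8 \left(-2\right)\right) = 497 + \left(4 + 3 \cdot 4 - 16\right) = 497 + \left(4 + 12 - 16\right) = 497 + 0 = 497$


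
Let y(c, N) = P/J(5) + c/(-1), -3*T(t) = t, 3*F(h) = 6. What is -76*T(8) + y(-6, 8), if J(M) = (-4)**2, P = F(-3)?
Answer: 5011/24 ≈ 208.79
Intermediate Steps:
F(h) = 2 (F(h) = (1/3)*6 = 2)
P = 2
T(t) = -t/3
J(M) = 16
y(c, N) = 1/8 - c (y(c, N) = 2/16 + c/(-1) = 2*(1/16) + c*(-1) = 1/8 - c)
-76*T(8) + y(-6, 8) = -(-76)*8/3 + (1/8 - 1*(-6)) = -76*(-8/3) + (1/8 + 6) = 608/3 + 49/8 = 5011/24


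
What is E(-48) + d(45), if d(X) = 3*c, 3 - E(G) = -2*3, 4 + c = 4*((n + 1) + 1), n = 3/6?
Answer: 27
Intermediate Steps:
n = ½ (n = 3*(⅙) = ½ ≈ 0.50000)
c = 6 (c = -4 + 4*((½ + 1) + 1) = -4 + 4*(3/2 + 1) = -4 + 4*(5/2) = -4 + 10 = 6)
E(G) = 9 (E(G) = 3 - (-2)*3 = 3 - 1*(-6) = 3 + 6 = 9)
d(X) = 18 (d(X) = 3*6 = 18)
E(-48) + d(45) = 9 + 18 = 27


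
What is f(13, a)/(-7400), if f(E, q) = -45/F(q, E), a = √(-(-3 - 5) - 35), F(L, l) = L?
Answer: -I*√3/1480 ≈ -0.0011703*I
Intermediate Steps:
a = 3*I*√3 (a = √(-1*(-8) - 35) = √(8 - 35) = √(-27) = 3*I*√3 ≈ 5.1962*I)
f(E, q) = -45/q
f(13, a)/(-7400) = -45*(-I*√3/9)/(-7400) = -(-5)*I*√3*(-1/7400) = (5*I*√3)*(-1/7400) = -I*√3/1480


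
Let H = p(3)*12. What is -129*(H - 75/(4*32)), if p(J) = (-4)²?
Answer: -3160629/128 ≈ -24692.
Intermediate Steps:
p(J) = 16
H = 192 (H = 16*12 = 192)
-129*(H - 75/(4*32)) = -129*(192 - 75/(4*32)) = -129*(192 - 75/128) = -129*24501/128 = -3160629/128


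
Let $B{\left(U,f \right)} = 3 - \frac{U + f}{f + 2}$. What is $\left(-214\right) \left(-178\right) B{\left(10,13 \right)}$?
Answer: $\frac{838024}{15} \approx 55868.0$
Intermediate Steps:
$B{\left(U,f \right)} = 3 - \frac{U + f}{2 + f}$
$\left(-214\right) \left(-178\right) B{\left(10,13 \right)} = \left(-214\right) \left(-178\right) \frac{6 - 10 + 2 \cdot 13}{2 + 13} = 38092 \frac{6 - 10 + 26}{15} = 38092 \cdot \frac{1}{15} \cdot 22 = 38092 \cdot \frac{22}{15} = \frac{838024}{15}$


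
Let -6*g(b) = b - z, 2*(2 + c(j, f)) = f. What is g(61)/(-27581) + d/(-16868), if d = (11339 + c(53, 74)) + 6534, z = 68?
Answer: -740910341/697854462 ≈ -1.0617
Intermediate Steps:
c(j, f) = -2 + f/2
g(b) = 34/3 - b/6 (g(b) = -(b - 1*68)/6 = -(b - 68)/6 = -(-68 + b)/6 = 34/3 - b/6)
d = 17908 (d = (11339 + (-2 + (½)*74)) + 6534 = (11339 + (-2 + 37)) + 6534 = (11339 + 35) + 6534 = 11374 + 6534 = 17908)
g(61)/(-27581) + d/(-16868) = (34/3 - ⅙*61)/(-27581) + 17908/(-16868) = (34/3 - 61/6)*(-1/27581) + 17908*(-1/16868) = (7/6)*(-1/27581) - 4477/4217 = -7/165486 - 4477/4217 = -740910341/697854462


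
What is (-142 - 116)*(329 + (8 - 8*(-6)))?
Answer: -99330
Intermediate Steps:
(-142 - 116)*(329 + (8 - 8*(-6))) = -258*(329 + (8 + 48)) = -258*(329 + 56) = -258*385 = -99330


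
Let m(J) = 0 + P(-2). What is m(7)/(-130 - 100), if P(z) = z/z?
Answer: -1/230 ≈ -0.0043478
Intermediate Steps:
P(z) = 1
m(J) = 1 (m(J) = 0 + 1 = 1)
m(7)/(-130 - 100) = 1/(-130 - 100) = 1/(-230) = 1*(-1/230) = -1/230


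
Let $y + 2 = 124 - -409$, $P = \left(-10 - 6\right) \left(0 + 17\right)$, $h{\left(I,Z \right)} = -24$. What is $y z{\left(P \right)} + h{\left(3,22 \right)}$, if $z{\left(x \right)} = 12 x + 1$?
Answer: $-1732677$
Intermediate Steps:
$P = -272$ ($P = \left(-16\right) 17 = -272$)
$y = 531$ ($y = -2 + \left(124 - -409\right) = -2 + \left(124 + 409\right) = -2 + 533 = 531$)
$z{\left(x \right)} = 1 + 12 x$
$y z{\left(P \right)} + h{\left(3,22 \right)} = 531 \left(1 + 12 \left(-272\right)\right) - 24 = 531 \left(1 - 3264\right) - 24 = 531 \left(-3263\right) - 24 = -1732653 - 24 = -1732677$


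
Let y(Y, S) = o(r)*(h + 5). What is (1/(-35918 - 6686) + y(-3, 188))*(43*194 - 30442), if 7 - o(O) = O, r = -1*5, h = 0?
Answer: -14123220475/10651 ≈ -1.3260e+6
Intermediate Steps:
r = -5
o(O) = 7 - O
y(Y, S) = 60 (y(Y, S) = (7 - 1*(-5))*(0 + 5) = (7 + 5)*5 = 12*5 = 60)
(1/(-35918 - 6686) + y(-3, 188))*(43*194 - 30442) = (1/(-35918 - 6686) + 60)*(43*194 - 30442) = (1/(-42604) + 60)*(8342 - 30442) = (-1/42604 + 60)*(-22100) = (2556239/42604)*(-22100) = -14123220475/10651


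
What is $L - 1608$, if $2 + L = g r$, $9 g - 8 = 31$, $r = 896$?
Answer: $\frac{6818}{3} \approx 2272.7$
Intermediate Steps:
$g = \frac{13}{3}$ ($g = \frac{8}{9} + \frac{1}{9} \cdot 31 = \frac{8}{9} + \frac{31}{9} = \frac{13}{3} \approx 4.3333$)
$L = \frac{11642}{3}$ ($L = -2 + \frac{13}{3} \cdot 896 = -2 + \frac{11648}{3} = \frac{11642}{3} \approx 3880.7$)
$L - 1608 = \frac{11642}{3} - 1608 = \frac{6818}{3}$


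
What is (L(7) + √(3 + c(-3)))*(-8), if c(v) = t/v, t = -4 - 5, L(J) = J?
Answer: -56 - 8*√6 ≈ -75.596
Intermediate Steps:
t = -9
c(v) = -9/v
(L(7) + √(3 + c(-3)))*(-8) = (7 + √(3 - 9/(-3)))*(-8) = (7 + √(3 - 9*(-⅓)))*(-8) = (7 + √(3 + 3))*(-8) = (7 + √6)*(-8) = -56 - 8*√6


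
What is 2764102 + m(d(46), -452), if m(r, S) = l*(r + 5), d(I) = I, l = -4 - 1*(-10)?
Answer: 2764408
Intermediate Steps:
l = 6 (l = -4 + 10 = 6)
m(r, S) = 30 + 6*r (m(r, S) = 6*(r + 5) = 6*(5 + r) = 30 + 6*r)
2764102 + m(d(46), -452) = 2764102 + (30 + 6*46) = 2764102 + (30 + 276) = 2764102 + 306 = 2764408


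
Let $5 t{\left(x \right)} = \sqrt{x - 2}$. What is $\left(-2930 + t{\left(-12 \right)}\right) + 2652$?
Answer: $-278 + \frac{i \sqrt{14}}{5} \approx -278.0 + 0.74833 i$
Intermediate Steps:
$t{\left(x \right)} = \frac{\sqrt{-2 + x}}{5}$ ($t{\left(x \right)} = \frac{\sqrt{x - 2}}{5} = \frac{\sqrt{-2 + x}}{5}$)
$\left(-2930 + t{\left(-12 \right)}\right) + 2652 = \left(-2930 + \frac{\sqrt{-2 - 12}}{5}\right) + 2652 = \left(-2930 + \frac{\sqrt{-14}}{5}\right) + 2652 = \left(-2930 + \frac{i \sqrt{14}}{5}\right) + 2652 = -278 + \frac{i \sqrt{14}}{5}$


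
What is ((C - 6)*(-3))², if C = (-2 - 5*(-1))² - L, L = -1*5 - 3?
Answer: 1089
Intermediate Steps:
L = -8 (L = -5 - 3 = -8)
C = 17 (C = (-2 - 5*(-1))² - 1*(-8) = (-2 + 5)² + 8 = 3² + 8 = 9 + 8 = 17)
((C - 6)*(-3))² = ((17 - 6)*(-3))² = (11*(-3))² = (-33)² = 1089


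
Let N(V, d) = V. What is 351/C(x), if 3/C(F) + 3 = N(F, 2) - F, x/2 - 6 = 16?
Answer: -351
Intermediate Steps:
x = 44 (x = 12 + 2*16 = 12 + 32 = 44)
C(F) = -1 (C(F) = 3/(-3 + (F - F)) = 3/(-3 + 0) = 3/(-3) = 3*(-⅓) = -1)
351/C(x) = 351/(-1) = 351*(-1) = -351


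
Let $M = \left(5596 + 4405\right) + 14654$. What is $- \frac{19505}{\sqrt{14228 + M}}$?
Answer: $- \frac{19505 \sqrt{38883}}{38883} \approx -98.916$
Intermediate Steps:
$M = 24655$ ($M = 10001 + 14654 = 24655$)
$- \frac{19505}{\sqrt{14228 + M}} = - \frac{19505}{\sqrt{14228 + 24655}} = - \frac{19505}{\sqrt{38883}} = - 19505 \frac{\sqrt{38883}}{38883} = - \frac{19505 \sqrt{38883}}{38883}$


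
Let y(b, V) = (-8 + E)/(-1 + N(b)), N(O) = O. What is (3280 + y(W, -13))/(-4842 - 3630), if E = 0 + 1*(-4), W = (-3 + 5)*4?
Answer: -5737/14826 ≈ -0.38696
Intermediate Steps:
W = 8 (W = 2*4 = 8)
E = -4 (E = 0 - 4 = -4)
y(b, V) = -12/(-1 + b) (y(b, V) = (-8 - 4)/(-1 + b) = -12/(-1 + b))
(3280 + y(W, -13))/(-4842 - 3630) = (3280 - 12/(-1 + 8))/(-4842 - 3630) = (3280 - 12/7)/(-8472) = (3280 - 12*1/7)*(-1/8472) = (3280 - 12/7)*(-1/8472) = (22948/7)*(-1/8472) = -5737/14826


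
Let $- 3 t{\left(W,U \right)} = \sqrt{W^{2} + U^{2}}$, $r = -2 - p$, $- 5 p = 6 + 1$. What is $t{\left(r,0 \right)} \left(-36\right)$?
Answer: $\frac{36}{5} \approx 7.2$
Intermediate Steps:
$p = - \frac{7}{5}$ ($p = - \frac{6 + 1}{5} = \left(- \frac{1}{5}\right) 7 = - \frac{7}{5} \approx -1.4$)
$r = - \frac{3}{5}$ ($r = -2 - - \frac{7}{5} = -2 + \frac{7}{5} = - \frac{3}{5} \approx -0.6$)
$t{\left(W,U \right)} = - \frac{\sqrt{U^{2} + W^{2}}}{3}$ ($t{\left(W,U \right)} = - \frac{\sqrt{W^{2} + U^{2}}}{3} = - \frac{\sqrt{U^{2} + W^{2}}}{3}$)
$t{\left(r,0 \right)} \left(-36\right) = - \frac{\sqrt{0^{2} + \left(- \frac{3}{5}\right)^{2}}}{3} \left(-36\right) = - \frac{\sqrt{0 + \frac{9}{25}}}{3} \left(-36\right) = - \frac{\sqrt{\frac{9}{25}}}{3} \left(-36\right) = \left(- \frac{1}{3}\right) \frac{3}{5} \left(-36\right) = \left(- \frac{1}{5}\right) \left(-36\right) = \frac{36}{5}$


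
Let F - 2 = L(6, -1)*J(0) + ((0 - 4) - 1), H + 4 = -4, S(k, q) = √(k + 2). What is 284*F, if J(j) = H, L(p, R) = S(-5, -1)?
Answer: -852 - 2272*I*√3 ≈ -852.0 - 3935.2*I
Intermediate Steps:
S(k, q) = √(2 + k)
H = -8 (H = -4 - 4 = -8)
L(p, R) = I*√3 (L(p, R) = √(2 - 5) = √(-3) = I*√3)
J(j) = -8
F = -3 - 8*I*√3 (F = 2 + ((I*√3)*(-8) + ((0 - 4) - 1)) = 2 + (-8*I*√3 + (-4 - 1)) = 2 + (-8*I*√3 - 5) = 2 + (-5 - 8*I*√3) = -3 - 8*I*√3 ≈ -3.0 - 13.856*I)
284*F = 284*(-3 - 8*I*√3) = -852 - 2272*I*√3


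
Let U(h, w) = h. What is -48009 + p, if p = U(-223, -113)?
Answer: -48232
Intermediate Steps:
p = -223
-48009 + p = -48009 - 223 = -48232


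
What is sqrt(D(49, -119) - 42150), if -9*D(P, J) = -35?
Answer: I*sqrt(379315)/3 ≈ 205.3*I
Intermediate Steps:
D(P, J) = 35/9 (D(P, J) = -1/9*(-35) = 35/9)
sqrt(D(49, -119) - 42150) = sqrt(35/9 - 42150) = sqrt(-379315/9) = I*sqrt(379315)/3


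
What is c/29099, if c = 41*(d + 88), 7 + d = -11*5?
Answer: 1066/29099 ≈ 0.036634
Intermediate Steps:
d = -62 (d = -7 - 11*5 = -7 - 55 = -62)
c = 1066 (c = 41*(-62 + 88) = 41*26 = 1066)
c/29099 = 1066/29099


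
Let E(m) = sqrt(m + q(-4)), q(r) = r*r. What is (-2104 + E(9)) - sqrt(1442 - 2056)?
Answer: -2099 - I*sqrt(614) ≈ -2099.0 - 24.779*I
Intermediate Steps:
q(r) = r**2
E(m) = sqrt(16 + m) (E(m) = sqrt(m + (-4)**2) = sqrt(m + 16) = sqrt(16 + m))
(-2104 + E(9)) - sqrt(1442 - 2056) = (-2104 + sqrt(16 + 9)) - sqrt(1442 - 2056) = (-2104 + sqrt(25)) - sqrt(-614) = (-2104 + 5) - I*sqrt(614) = -2099 - I*sqrt(614)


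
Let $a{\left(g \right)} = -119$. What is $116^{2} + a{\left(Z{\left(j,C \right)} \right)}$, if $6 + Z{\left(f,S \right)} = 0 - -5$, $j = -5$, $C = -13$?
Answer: $13337$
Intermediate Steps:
$Z{\left(f,S \right)} = -1$ ($Z{\left(f,S \right)} = -6 + \left(0 - -5\right) = -6 + \left(0 + 5\right) = -6 + 5 = -1$)
$116^{2} + a{\left(Z{\left(j,C \right)} \right)} = 116^{2} - 119 = 13456 - 119 = 13337$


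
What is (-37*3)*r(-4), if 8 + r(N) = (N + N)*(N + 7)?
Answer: 3552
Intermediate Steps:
r(N) = -8 + 2*N*(7 + N) (r(N) = -8 + (N + N)*(N + 7) = -8 + (2*N)*(7 + N) = -8 + 2*N*(7 + N))
(-37*3)*r(-4) = (-37*3)*(-8 + 2*(-4)**2 + 14*(-4)) = -111*(-8 + 2*16 - 56) = -111*(-8 + 32 - 56) = -111*(-32) = 3552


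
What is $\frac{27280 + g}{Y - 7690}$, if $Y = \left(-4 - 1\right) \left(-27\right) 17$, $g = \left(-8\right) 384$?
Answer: $- \frac{24208}{5395} \approx -4.4871$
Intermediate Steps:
$g = -3072$
$Y = 2295$ ($Y = \left(-5\right) \left(-27\right) 17 = 135 \cdot 17 = 2295$)
$\frac{27280 + g}{Y - 7690} = \frac{27280 - 3072}{2295 - 7690} = \frac{24208}{-5395} = 24208 \left(- \frac{1}{5395}\right) = - \frac{24208}{5395}$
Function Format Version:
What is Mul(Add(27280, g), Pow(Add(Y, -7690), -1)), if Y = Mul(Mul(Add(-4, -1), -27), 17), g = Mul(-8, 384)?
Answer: Rational(-24208, 5395) ≈ -4.4871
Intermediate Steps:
g = -3072
Y = 2295 (Y = Mul(Mul(-5, -27), 17) = Mul(135, 17) = 2295)
Mul(Add(27280, g), Pow(Add(Y, -7690), -1)) = Mul(Add(27280, -3072), Pow(Add(2295, -7690), -1)) = Mul(24208, Pow(-5395, -1)) = Mul(24208, Rational(-1, 5395)) = Rational(-24208, 5395)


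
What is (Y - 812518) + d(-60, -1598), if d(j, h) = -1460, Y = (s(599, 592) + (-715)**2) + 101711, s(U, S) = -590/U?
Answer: -120424748/599 ≈ -2.0104e+5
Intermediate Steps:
Y = 367148074/599 (Y = (-590/599 + (-715)**2) + 101711 = (-590*1/599 + 511225) + 101711 = (-590/599 + 511225) + 101711 = 306223185/599 + 101711 = 367148074/599 ≈ 6.1294e+5)
(Y - 812518) + d(-60, -1598) = (367148074/599 - 812518) - 1460 = -119550208/599 - 1460 = -120424748/599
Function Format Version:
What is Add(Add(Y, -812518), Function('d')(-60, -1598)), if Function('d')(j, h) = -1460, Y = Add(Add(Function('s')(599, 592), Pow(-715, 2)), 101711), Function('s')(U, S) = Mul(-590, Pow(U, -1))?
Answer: Rational(-120424748, 599) ≈ -2.0104e+5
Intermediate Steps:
Y = Rational(367148074, 599) (Y = Add(Add(Mul(-590, Pow(599, -1)), Pow(-715, 2)), 101711) = Add(Add(Mul(-590, Rational(1, 599)), 511225), 101711) = Add(Add(Rational(-590, 599), 511225), 101711) = Add(Rational(306223185, 599), 101711) = Rational(367148074, 599) ≈ 6.1294e+5)
Add(Add(Y, -812518), Function('d')(-60, -1598)) = Add(Add(Rational(367148074, 599), -812518), -1460) = Add(Rational(-119550208, 599), -1460) = Rational(-120424748, 599)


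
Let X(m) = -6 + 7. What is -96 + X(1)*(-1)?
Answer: -97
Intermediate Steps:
X(m) = 1
-96 + X(1)*(-1) = -96 + 1*(-1) = -96 - 1 = -97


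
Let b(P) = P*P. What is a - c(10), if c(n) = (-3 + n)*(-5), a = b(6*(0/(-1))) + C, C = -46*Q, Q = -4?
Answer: 219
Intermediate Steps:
C = 184 (C = -46*(-4) = 184)
b(P) = P²
a = 184 (a = (6*(0/(-1)))² + 184 = (6*(0*(-1)))² + 184 = (6*0)² + 184 = 0² + 184 = 0 + 184 = 184)
c(n) = 15 - 5*n
a - c(10) = 184 - (15 - 5*10) = 184 - (15 - 50) = 184 - 1*(-35) = 184 + 35 = 219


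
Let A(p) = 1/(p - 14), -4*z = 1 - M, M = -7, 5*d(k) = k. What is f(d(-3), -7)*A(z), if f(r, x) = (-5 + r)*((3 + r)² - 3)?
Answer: 483/500 ≈ 0.96600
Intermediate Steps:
d(k) = k/5
z = -2 (z = -(1 - 1*(-7))/4 = -(1 + 7)/4 = -¼*8 = -2)
A(p) = 1/(-14 + p)
f(r, x) = (-5 + r)*(-3 + (3 + r)²)
f(d(-3), -7)*A(z) = (-30 + ((⅕)*(-3))² + ((⅕)*(-3))³ - 24*(-3)/5)/(-14 - 2) = (-30 + (-⅗)² + (-⅗)³ - 24*(-⅗))/(-16) = (-30 + 9/25 - 27/125 + 72/5)*(-1/16) = -1932/125*(-1/16) = 483/500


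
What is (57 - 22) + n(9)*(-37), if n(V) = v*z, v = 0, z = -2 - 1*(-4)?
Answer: 35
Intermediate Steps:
z = 2 (z = -2 + 4 = 2)
n(V) = 0 (n(V) = 0*2 = 0)
(57 - 22) + n(9)*(-37) = (57 - 22) + 0*(-37) = 35 + 0 = 35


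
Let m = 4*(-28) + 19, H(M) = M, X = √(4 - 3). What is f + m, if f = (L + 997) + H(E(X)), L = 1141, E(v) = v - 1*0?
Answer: 2046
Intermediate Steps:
X = 1 (X = √1 = 1)
E(v) = v (E(v) = v + 0 = v)
f = 2139 (f = (1141 + 997) + 1 = 2138 + 1 = 2139)
m = -93 (m = -112 + 19 = -93)
f + m = 2139 - 93 = 2046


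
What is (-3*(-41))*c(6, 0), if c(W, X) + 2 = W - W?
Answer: -246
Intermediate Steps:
c(W, X) = -2 (c(W, X) = -2 + (W - W) = -2 + 0 = -2)
(-3*(-41))*c(6, 0) = -3*(-41)*(-2) = 123*(-2) = -246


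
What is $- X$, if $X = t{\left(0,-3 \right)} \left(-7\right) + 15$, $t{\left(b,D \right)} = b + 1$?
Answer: $-8$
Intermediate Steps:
$t{\left(b,D \right)} = 1 + b$
$X = 8$ ($X = \left(1 + 0\right) \left(-7\right) + 15 = 1 \left(-7\right) + 15 = -7 + 15 = 8$)
$- X = \left(-1\right) 8 = -8$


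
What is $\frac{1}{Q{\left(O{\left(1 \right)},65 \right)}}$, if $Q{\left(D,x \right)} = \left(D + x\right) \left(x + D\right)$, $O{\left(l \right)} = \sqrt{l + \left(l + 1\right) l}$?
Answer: $\frac{1}{\left(65 + \sqrt{3}\right)^{2}} \approx 0.00022456$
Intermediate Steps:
$O{\left(l \right)} = \sqrt{l + l \left(1 + l\right)}$ ($O{\left(l \right)} = \sqrt{l + \left(1 + l\right) l} = \sqrt{l + l \left(1 + l\right)}$)
$Q{\left(D,x \right)} = \left(D + x\right)^{2}$ ($Q{\left(D,x \right)} = \left(D + x\right) \left(D + x\right) = \left(D + x\right)^{2}$)
$\frac{1}{Q{\left(O{\left(1 \right)},65 \right)}} = \frac{1}{\left(\sqrt{1 \left(2 + 1\right)} + 65\right)^{2}} = \frac{1}{\left(\sqrt{1 \cdot 3} + 65\right)^{2}} = \frac{1}{\left(\sqrt{3} + 65\right)^{2}} = \frac{1}{\left(65 + \sqrt{3}\right)^{2}}$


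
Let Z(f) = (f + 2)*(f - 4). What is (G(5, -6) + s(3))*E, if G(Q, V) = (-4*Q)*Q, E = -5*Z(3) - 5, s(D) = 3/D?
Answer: -1980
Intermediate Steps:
Z(f) = (-4 + f)*(2 + f) (Z(f) = (2 + f)*(-4 + f) = (-4 + f)*(2 + f))
E = 20 (E = -5*(-8 + 3² - 2*3) - 5 = -5*(-8 + 9 - 6) - 5 = -5*(-5) - 5 = 25 - 5 = 20)
G(Q, V) = -4*Q²
(G(5, -6) + s(3))*E = (-4*5² + 3/3)*20 = (-4*25 + 3*(⅓))*20 = (-100 + 1)*20 = -99*20 = -1980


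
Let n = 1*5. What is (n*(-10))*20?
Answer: -1000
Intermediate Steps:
n = 5
(n*(-10))*20 = (5*(-10))*20 = -50*20 = -1000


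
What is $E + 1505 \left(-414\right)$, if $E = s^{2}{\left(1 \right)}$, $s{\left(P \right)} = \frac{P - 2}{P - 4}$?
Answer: $- \frac{5607629}{9} \approx -6.2307 \cdot 10^{5}$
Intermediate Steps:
$s{\left(P \right)} = \frac{-2 + P}{-4 + P}$
$E = \frac{1}{9}$ ($E = \left(\frac{-2 + 1}{-4 + 1}\right)^{2} = \left(\frac{1}{-3} \left(-1\right)\right)^{2} = \left(\left(- \frac{1}{3}\right) \left(-1\right)\right)^{2} = \left(\frac{1}{3}\right)^{2} = \frac{1}{9} \approx 0.11111$)
$E + 1505 \left(-414\right) = \frac{1}{9} + 1505 \left(-414\right) = \frac{1}{9} - 623070 = - \frac{5607629}{9}$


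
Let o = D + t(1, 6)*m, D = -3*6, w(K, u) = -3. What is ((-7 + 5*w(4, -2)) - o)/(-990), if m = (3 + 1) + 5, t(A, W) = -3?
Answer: -23/990 ≈ -0.023232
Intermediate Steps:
D = -18
m = 9 (m = 4 + 5 = 9)
o = -45 (o = -18 - 3*9 = -18 - 27 = -45)
((-7 + 5*w(4, -2)) - o)/(-990) = ((-7 + 5*(-3)) - 1*(-45))/(-990) = ((-7 - 15) + 45)*(-1/990) = (-22 + 45)*(-1/990) = 23*(-1/990) = -23/990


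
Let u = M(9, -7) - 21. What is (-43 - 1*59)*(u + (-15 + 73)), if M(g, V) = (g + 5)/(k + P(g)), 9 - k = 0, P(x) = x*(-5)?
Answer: -11203/3 ≈ -3734.3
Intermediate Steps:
P(x) = -5*x
k = 9 (k = 9 - 1*0 = 9 + 0 = 9)
M(g, V) = (5 + g)/(9 - 5*g) (M(g, V) = (g + 5)/(9 - 5*g) = (5 + g)/(9 - 5*g))
u = -385/18 (u = (-5 - 1*9)/(-9 + 5*9) - 21 = (-5 - 9)/(-9 + 45) - 21 = -14/36 - 21 = (1/36)*(-14) - 21 = -7/18 - 21 = -385/18 ≈ -21.389)
(-43 - 1*59)*(u + (-15 + 73)) = (-43 - 1*59)*(-385/18 + (-15 + 73)) = (-43 - 59)*(-385/18 + 58) = -102*659/18 = -11203/3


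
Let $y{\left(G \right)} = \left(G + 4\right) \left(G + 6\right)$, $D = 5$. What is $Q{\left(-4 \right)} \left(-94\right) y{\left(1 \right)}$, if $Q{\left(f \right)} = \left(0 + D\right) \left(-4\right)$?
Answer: $65800$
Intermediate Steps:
$Q{\left(f \right)} = -20$ ($Q{\left(f \right)} = \left(0 + 5\right) \left(-4\right) = 5 \left(-4\right) = -20$)
$y{\left(G \right)} = \left(4 + G\right) \left(6 + G\right)$
$Q{\left(-4 \right)} \left(-94\right) y{\left(1 \right)} = \left(-20\right) \left(-94\right) \left(24 + 1^{2} + 10 \cdot 1\right) = 1880 \left(24 + 1 + 10\right) = 1880 \cdot 35 = 65800$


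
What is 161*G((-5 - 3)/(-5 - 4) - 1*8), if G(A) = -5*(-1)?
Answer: 805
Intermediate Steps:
G(A) = 5
161*G((-5 - 3)/(-5 - 4) - 1*8) = 161*5 = 805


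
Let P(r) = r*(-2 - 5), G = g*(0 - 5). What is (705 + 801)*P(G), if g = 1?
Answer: 52710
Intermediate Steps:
G = -5 (G = 1*(0 - 5) = 1*(-5) = -5)
P(r) = -7*r (P(r) = r*(-7) = -7*r)
(705 + 801)*P(G) = (705 + 801)*(-7*(-5)) = 1506*35 = 52710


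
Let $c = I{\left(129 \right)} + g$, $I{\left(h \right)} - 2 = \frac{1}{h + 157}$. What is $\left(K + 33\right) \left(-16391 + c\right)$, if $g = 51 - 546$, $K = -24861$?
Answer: $\frac{59945008722}{143} \approx 4.192 \cdot 10^{8}$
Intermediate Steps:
$I{\left(h \right)} = 2 + \frac{1}{157 + h}$ ($I{\left(h \right)} = 2 + \frac{1}{h + 157} = 2 + \frac{1}{157 + h}$)
$g = -495$ ($g = 51 - 546 = -495$)
$c = - \frac{140997}{286}$ ($c = \frac{315 + 2 \cdot 129}{157 + 129} - 495 = \frac{315 + 258}{286} - 495 = \frac{1}{286} \cdot 573 - 495 = \frac{573}{286} - 495 = - \frac{140997}{286} \approx -493.0$)
$\left(K + 33\right) \left(-16391 + c\right) = \left(-24861 + 33\right) \left(-16391 - \frac{140997}{286}\right) = \left(-24828\right) \left(- \frac{4828823}{286}\right) = \frac{59945008722}{143}$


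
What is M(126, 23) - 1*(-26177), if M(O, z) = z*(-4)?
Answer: 26085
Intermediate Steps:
M(O, z) = -4*z
M(126, 23) - 1*(-26177) = -4*23 - 1*(-26177) = -92 + 26177 = 26085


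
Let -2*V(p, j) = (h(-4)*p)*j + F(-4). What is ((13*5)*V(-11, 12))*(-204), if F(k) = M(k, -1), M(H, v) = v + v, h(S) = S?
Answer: 3487380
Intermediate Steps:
M(H, v) = 2*v
F(k) = -2 (F(k) = 2*(-1) = -2)
V(p, j) = 1 + 2*j*p (V(p, j) = -((-4*p)*j - 2)/2 = -(-4*j*p - 2)/2 = -(-2 - 4*j*p)/2 = 1 + 2*j*p)
((13*5)*V(-11, 12))*(-204) = ((13*5)*(1 + 2*12*(-11)))*(-204) = (65*(1 - 264))*(-204) = (65*(-263))*(-204) = -17095*(-204) = 3487380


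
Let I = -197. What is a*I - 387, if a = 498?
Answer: -98493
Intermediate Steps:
a*I - 387 = 498*(-197) - 387 = -98106 - 387 = -98493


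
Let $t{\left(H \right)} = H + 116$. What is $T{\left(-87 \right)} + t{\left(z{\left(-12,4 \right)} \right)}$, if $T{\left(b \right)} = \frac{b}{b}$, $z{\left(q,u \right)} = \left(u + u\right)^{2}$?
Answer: $181$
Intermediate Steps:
$z{\left(q,u \right)} = 4 u^{2}$ ($z{\left(q,u \right)} = \left(2 u\right)^{2} = 4 u^{2}$)
$T{\left(b \right)} = 1$
$t{\left(H \right)} = 116 + H$
$T{\left(-87 \right)} + t{\left(z{\left(-12,4 \right)} \right)} = 1 + \left(116 + 4 \cdot 4^{2}\right) = 1 + \left(116 + 4 \cdot 16\right) = 1 + \left(116 + 64\right) = 1 + 180 = 181$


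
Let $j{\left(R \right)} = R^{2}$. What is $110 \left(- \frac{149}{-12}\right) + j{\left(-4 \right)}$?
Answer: $\frac{8291}{6} \approx 1381.8$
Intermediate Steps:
$110 \left(- \frac{149}{-12}\right) + j{\left(-4 \right)} = 110 \left(- \frac{149}{-12}\right) + \left(-4\right)^{2} = 110 \left(\left(-149\right) \left(- \frac{1}{12}\right)\right) + 16 = 110 \cdot \frac{149}{12} + 16 = \frac{8195}{6} + 16 = \frac{8291}{6}$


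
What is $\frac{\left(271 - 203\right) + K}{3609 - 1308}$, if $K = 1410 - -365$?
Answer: $\frac{1843}{2301} \approx 0.80096$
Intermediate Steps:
$K = 1775$ ($K = 1410 + 365 = 1775$)
$\frac{\left(271 - 203\right) + K}{3609 - 1308} = \frac{\left(271 - 203\right) + 1775}{3609 - 1308} = \frac{\left(271 - 203\right) + 1775}{2301} = \left(68 + 1775\right) \frac{1}{2301} = 1843 \cdot \frac{1}{2301} = \frac{1843}{2301}$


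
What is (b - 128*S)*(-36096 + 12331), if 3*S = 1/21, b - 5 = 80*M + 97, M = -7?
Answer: 98393890/9 ≈ 1.0933e+7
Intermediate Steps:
b = -458 (b = 5 + (80*(-7) + 97) = 5 + (-560 + 97) = 5 - 463 = -458)
S = 1/63 (S = (⅓)/21 = (⅓)*(1/21) = 1/63 ≈ 0.015873)
(b - 128*S)*(-36096 + 12331) = (-458 - 128*1/63)*(-36096 + 12331) = (-458 - 128/63)*(-23765) = -28982/63*(-23765) = 98393890/9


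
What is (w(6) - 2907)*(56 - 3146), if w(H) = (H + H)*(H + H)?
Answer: 8537670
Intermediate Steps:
w(H) = 4*H² (w(H) = (2*H)*(2*H) = 4*H²)
(w(6) - 2907)*(56 - 3146) = (4*6² - 2907)*(56 - 3146) = (4*36 - 2907)*(-3090) = (144 - 2907)*(-3090) = -2763*(-3090) = 8537670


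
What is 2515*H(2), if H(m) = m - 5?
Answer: -7545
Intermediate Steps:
H(m) = -5 + m
2515*H(2) = 2515*(-5 + 2) = 2515*(-3) = -7545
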